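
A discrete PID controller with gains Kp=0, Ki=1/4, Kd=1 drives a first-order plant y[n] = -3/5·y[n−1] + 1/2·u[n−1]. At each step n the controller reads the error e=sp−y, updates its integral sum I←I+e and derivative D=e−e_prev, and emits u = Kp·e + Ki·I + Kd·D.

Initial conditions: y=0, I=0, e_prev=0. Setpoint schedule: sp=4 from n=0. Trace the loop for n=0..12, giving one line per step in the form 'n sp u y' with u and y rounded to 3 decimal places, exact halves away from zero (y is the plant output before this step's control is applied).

0 4 5.000 0.000
1 4 -1.125 2.500
2 4 7.453 -2.063
3 4 -4.377 4.964
4 4 15.072 -5.167
5 4 -12.521 10.636
6 4 30.721 -12.642
7 4 -32.882 22.946
8 4 64.413 -30.209
9 4 -80.865 50.332
10 4 139.297 -70.631
11 4 -191.332 112.027
12 4 307.957 -162.882

(exact arithmetic carried between steps; '≈' marks a value shown rounded to 6 d.p. or computed from one; I and e_prev carry over from the previous line; the table rounds u and y to 3 d.p., halves away from zero)
n=0: y=0, sp=4, e=sp−y=4; I=4, D=e−e_prev=4; u=0·4+1/4·4+1·4=5; next y=-3/5·0+1/2·5=2.5
n=1: y=2.5, sp=4, e=sp−y=1.5; I=5.5, D=e−e_prev=-2.5; u=0·1.5+1/4·5.5+1·(-2.5)=-1.125; next y=-3/5·2.5+1/2·(-1.125)=-2.0625
n=2: y=-2.0625, sp=4, e=sp−y=6.0625; I=11.5625, D=e−e_prev=4.5625; u=0·6.0625+1/4·11.5625+1·4.5625=7.453125; next y=-3/5·(-2.0625)+1/2·7.453125≈4.964063
n=3: y≈4.964063, sp=4, e=sp−y≈-0.964063; I≈10.598438, D=e−e_prev≈-7.026563; u=0·(-0.964063)+1/4·10.598438+1·(-7.026563)≈-4.376953; next y=-3/5·4.964063+1/2·(-4.376953)≈-5.166914
n=4: y≈-5.166914, sp=4, e=sp−y≈9.166914; I≈19.765352, D=e−e_prev≈10.130977; u=0·9.166914+1/4·19.765352+1·10.130977≈15.072314; next y=-3/5·(-5.166914)+1/2·15.072314≈10.636306
n=5: y≈10.636306, sp=4, e=sp−y≈-6.636306; I≈13.129046, D=e−e_prev≈-15.803220; u=0·(-6.636306)+1/4·13.129046+1·(-15.803220)≈-12.520958; next y=-3/5·10.636306+1/2·(-12.520958)≈-12.642263
n=6: y≈-12.642263, sp=4, e=sp−y≈16.642263; I≈29.771308, D=e−e_prev≈23.278568; u=0·16.642263+1/4·29.771308+1·23.278568≈30.721395; next y=-3/5·(-12.642263)+1/2·30.721395≈22.946055
n=7: y≈22.946055, sp=4, e=sp−y≈-18.946055; I≈10.825253, D=e−e_prev≈-35.588318; u=0·(-18.946055)+1/4·10.825253+1·(-35.588318)≈-32.882004; next y=-3/5·22.946055+1/2·(-32.882004)≈-30.208635
n=8: y≈-30.208635, sp=4, e=sp−y≈34.208635; I≈45.033889, D=e−e_prev≈53.154690; u=0·34.208635+1/4·45.033889+1·53.154690≈64.413163; next y=-3/5·(-30.208635)+1/2·64.413163≈50.331762
n=9: y≈50.331762, sp=4, e=sp−y≈-46.331762; I≈-1.297874, D=e−e_prev≈-80.540398; u=0·(-46.331762)+1/4·(-1.297874)+1·(-80.540398)≈-80.864866; next y=-3/5·50.331762+1/2·(-80.864866)≈-70.631491
n=10: y≈-70.631491, sp=4, e=sp−y≈74.631491; I≈73.333617, D=e−e_prev≈120.963253; u=0·74.631491+1/4·73.333617+1·120.963253≈139.296657; next y=-3/5·(-70.631491)+1/2·139.296657≈112.027223
n=11: y≈112.027223, sp=4, e=sp−y≈-108.027223; I≈-34.693606, D=e−e_prev≈-182.658714; u=0·(-108.027223)+1/4·(-34.693606)+1·(-182.658714)≈-191.332115; next y=-3/5·112.027223+1/2·(-191.332115)≈-162.882391
n=12: y≈-162.882391, sp=4, e=sp−y≈166.882391; I≈132.188785, D=e−e_prev≈274.909614; u=0·166.882391+1/4·132.188785+1·274.909614≈307.956811; next y=-3/5·(-162.882391)+1/2·307.956811≈251.707840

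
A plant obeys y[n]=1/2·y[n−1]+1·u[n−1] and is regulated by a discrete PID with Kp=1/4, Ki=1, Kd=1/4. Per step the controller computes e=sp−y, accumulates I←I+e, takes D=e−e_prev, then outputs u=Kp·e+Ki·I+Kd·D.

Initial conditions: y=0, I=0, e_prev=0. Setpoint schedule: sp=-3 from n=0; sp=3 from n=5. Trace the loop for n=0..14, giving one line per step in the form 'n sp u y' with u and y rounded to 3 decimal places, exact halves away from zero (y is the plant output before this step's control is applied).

(exact arithmetic carried between steps; '≈' marks a value shown rounded to 6 d.p. or computed from one; I and e_prev carry over from the previous line; the table rounds u and y to 3 d.p., halves away from zero)
n=0: y=0, sp=-3, e=sp−y=-3; I=-3, D=e−e_prev=-3; u=1/4·(-3)+1·(-3)+1/4·(-3)=-4.5; next y=1/2·0+1·(-4.5)=-4.5
n=1: y=-4.5, sp=-3, e=sp−y=1.5; I=-1.5, D=e−e_prev=4.5; u=1/4·1.5+1·(-1.5)+1/4·4.5=0; next y=1/2·(-4.5)+1·0=-2.25
n=2: y=-2.25, sp=-3, e=sp−y=-0.75; I=-2.25, D=e−e_prev=-2.25; u=1/4·(-0.75)+1·(-2.25)+1/4·(-2.25)=-3; next y=1/2·(-2.25)+1·(-3)=-4.125
n=3: y=-4.125, sp=-3, e=sp−y=1.125; I=-1.125, D=e−e_prev=1.875; u=1/4·1.125+1·(-1.125)+1/4·1.875=-0.375; next y=1/2·(-4.125)+1·(-0.375)=-2.4375
n=4: y=-2.4375, sp=-3, e=sp−y=-0.5625; I=-1.6875, D=e−e_prev=-1.6875; u=1/4·(-0.5625)+1·(-1.6875)+1/4·(-1.6875)=-2.25; next y=1/2·(-2.4375)+1·(-2.25)=-3.46875
n=5: y=-3.46875, sp=3, e=sp−y=6.46875; I=4.78125, D=e−e_prev=7.03125; u=1/4·6.46875+1·4.78125+1/4·7.03125=8.15625; next y=1/2·(-3.46875)+1·8.15625=6.421875
n=6: y=6.421875, sp=3, e=sp−y=-3.421875; I=1.359375, D=e−e_prev=-9.890625; u=1/4·(-3.421875)+1·1.359375+1/4·(-9.890625)=-1.96875; next y=1/2·6.421875+1·(-1.96875)≈1.242188
n=7: y≈1.242188, sp=3, e=sp−y≈1.757813; I≈3.117188, D=e−e_prev≈5.179688; u=1/4·1.757813+1·3.117188+1/4·5.179688≈4.851563; next y=1/2·1.242188+1·4.851563≈5.472656
n=8: y≈5.472656, sp=3, e=sp−y≈-2.472656; I≈0.644531, D=e−e_prev≈-4.230469; u=1/4·(-2.472656)+1·0.644531+1/4·(-4.230469)≈-1.03125; next y=1/2·5.472656+1·(-1.03125)≈1.705078
n=9: y≈1.705078, sp=3, e=sp−y≈1.294922; I≈1.939453, D=e−e_prev≈3.767578; u=1/4·1.294922+1·1.939453+1/4·3.767578≈3.205078; next y=1/2·1.705078+1·3.205078≈4.057617
n=10: y≈4.057617, sp=3, e=sp−y≈-1.057617; I≈0.881836, D=e−e_prev≈-2.352539; u=1/4·(-1.057617)+1·0.881836+1/4·(-2.352539)≈0.029297; next y=1/2·4.057617+1·0.029297≈2.058105
n=11: y≈2.058105, sp=3, e=sp−y≈0.941895; I≈1.823730, D=e−e_prev≈1.999512; u=1/4·0.941895+1·1.823730+1/4·1.999512≈2.559082; next y=1/2·2.058105+1·2.559082≈3.588135
n=12: y≈3.588135, sp=3, e=sp−y≈-0.588135; I≈1.235596, D=e−e_prev≈-1.530029; u=1/4·(-0.588135)+1·1.235596+1/4·(-1.530029)≈0.706055; next y=1/2·3.588135+1·0.706055≈2.500122
n=13: y≈2.500122, sp=3, e=sp−y≈0.499878; I≈1.735474, D=e−e_prev≈1.088013; u=1/4·0.499878+1·1.735474+1/4·1.088013≈2.132446; next y=1/2·2.500122+1·2.132446≈3.382507
n=14: y≈3.382507, sp=3, e=sp−y≈-0.382507; I≈1.352966, D=e−e_prev≈-0.882385; u=1/4·(-0.382507)+1·1.352966+1/4·(-0.882385)≈1.036743; next y=1/2·3.382507+1·1.036743≈2.727997

0 -3 -4.500 0.000
1 -3 0.000 -4.500
2 -3 -3.000 -2.250
3 -3 -0.375 -4.125
4 -3 -2.250 -2.438
5 3 8.156 -3.469
6 3 -1.969 6.422
7 3 4.852 1.242
8 3 -1.031 5.473
9 3 3.205 1.705
10 3 0.029 4.058
11 3 2.559 2.058
12 3 0.706 3.588
13 3 2.132 2.500
14 3 1.037 3.383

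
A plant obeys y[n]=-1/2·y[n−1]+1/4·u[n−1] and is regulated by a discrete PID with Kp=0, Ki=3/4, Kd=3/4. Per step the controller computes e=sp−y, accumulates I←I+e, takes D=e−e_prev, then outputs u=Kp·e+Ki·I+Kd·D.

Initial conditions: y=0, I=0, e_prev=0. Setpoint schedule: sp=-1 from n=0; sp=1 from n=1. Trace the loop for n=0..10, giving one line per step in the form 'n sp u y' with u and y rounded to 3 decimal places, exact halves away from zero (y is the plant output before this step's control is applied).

0 -1 -1.500 0.000
1 1 2.063 -0.375
2 1 -0.305 0.703
3 1 2.423 -0.428
4 1 0.775 0.820
5 1 3.399 -0.216
6 1 1.773 0.958
7 1 4.176 -0.036
8 1 2.561 1.062
9 1 4.766 0.109
10 1 3.179 1.137

(exact arithmetic carried between steps; '≈' marks a value shown rounded to 6 d.p. or computed from one; I and e_prev carry over from the previous line; the table rounds u and y to 3 d.p., halves away from zero)
n=0: y=0, sp=-1, e=sp−y=-1; I=-1, D=e−e_prev=-1; u=0·(-1)+3/4·(-1)+3/4·(-1)=-1.5; next y=-1/2·0+1/4·(-1.5)=-0.375
n=1: y=-0.375, sp=1, e=sp−y=1.375; I=0.375, D=e−e_prev=2.375; u=0·1.375+3/4·0.375+3/4·2.375=2.0625; next y=-1/2·(-0.375)+1/4·2.0625=0.703125
n=2: y=0.703125, sp=1, e=sp−y=0.296875; I=0.671875, D=e−e_prev=-1.078125; u=0·0.296875+3/4·0.671875+3/4·(-1.078125)≈-0.304688; next y=-1/2·0.703125+1/4·(-0.304688)≈-0.427734
n=3: y≈-0.427734, sp=1, e=sp−y≈1.427734; I≈2.099609, D=e−e_prev≈1.130859; u=0·1.427734+3/4·2.099609+3/4·1.130859≈2.422852; next y=-1/2·(-0.427734)+1/4·2.422852≈0.819580
n=4: y≈0.819580, sp=1, e=sp−y≈0.180420; I≈2.280029, D=e−e_prev≈-1.247314; u=0·0.180420+3/4·2.280029+3/4·(-1.247314)≈0.774536; next y=-1/2·0.819580+1/4·0.774536≈-0.216156
n=5: y≈-0.216156, sp=1, e=sp−y≈1.216156; I≈3.496185, D=e−e_prev≈1.035736; u=0·1.216156+3/4·3.496185+3/4·1.035736≈3.398941; next y=-1/2·(-0.216156)+1/4·3.398941≈0.957813
n=6: y≈0.957813, sp=1, e=sp−y≈0.042187; I≈3.538372, D=e−e_prev≈-1.173969; u=0·0.042187+3/4·3.538372+3/4·(-1.173969)≈1.773302; next y=-1/2·0.957813+1/4·1.773302≈-0.035581
n=7: y≈-0.035581, sp=1, e=sp−y≈1.035581; I≈4.573953, D=e−e_prev≈0.993394; u=0·1.035581+3/4·4.573953+3/4·0.993394≈4.175511; next y=-1/2·(-0.035581)+1/4·4.175511≈1.061668
n=8: y≈1.061668, sp=1, e=sp−y≈-0.061668; I≈4.512285, D=e−e_prev≈-1.097249; u=0·(-0.061668)+3/4·4.512285+3/4·(-1.097249)≈2.561277; next y=-1/2·1.061668+1/4·2.561277≈0.109485
n=9: y≈0.109485, sp=1, e=sp−y≈0.890515; I≈5.402800, D=e−e_prev≈0.952183; u=0·0.890515+3/4·5.402800+3/4·0.952183≈4.766237; next y=-1/2·0.109485+1/4·4.766237≈1.136817
n=10: y≈1.136817, sp=1, e=sp−y≈-0.136817; I≈5.265983, D=e−e_prev≈-1.027332; u=0·(-0.136817)+3/4·5.265983+3/4·(-1.027332)≈3.178989; next y=-1/2·1.136817+1/4·3.178989≈0.226339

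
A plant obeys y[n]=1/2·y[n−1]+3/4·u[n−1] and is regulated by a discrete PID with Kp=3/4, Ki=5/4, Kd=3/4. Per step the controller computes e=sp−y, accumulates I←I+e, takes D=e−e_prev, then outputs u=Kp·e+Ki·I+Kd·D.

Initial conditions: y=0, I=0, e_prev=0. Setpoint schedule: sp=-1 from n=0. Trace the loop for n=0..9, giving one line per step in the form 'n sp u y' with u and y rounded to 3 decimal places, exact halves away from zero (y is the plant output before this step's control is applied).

(exact arithmetic carried between steps; '≈' marks a value shown rounded to 6 d.p. or computed from one; I and e_prev carry over from the previous line; the table rounds u and y to 3 d.p., halves away from zero)
n=0: y=0, sp=-1, e=sp−y=-1; I=-1, D=e−e_prev=-1; u=3/4·(-1)+5/4·(-1)+3/4·(-1)=-2.75; next y=1/2·0+3/4·(-2.75)=-2.0625
n=1: y=-2.0625, sp=-1, e=sp−y=1.0625; I=0.0625, D=e−e_prev=2.0625; u=3/4·1.0625+5/4·0.0625+3/4·2.0625=2.421875; next y=1/2·(-2.0625)+3/4·2.421875≈0.785156
n=2: y≈0.785156, sp=-1, e=sp−y≈-1.785156; I≈-1.722656, D=e−e_prev≈-2.847656; u=3/4·(-1.785156)+5/4·(-1.722656)+3/4·(-2.847656)≈-5.627930; next y=1/2·0.785156+3/4·(-5.627930)≈-3.828369
n=3: y≈-3.828369, sp=-1, e=sp−y≈2.828369; I≈1.105713, D=e−e_prev≈4.613525; u=3/4·2.828369+5/4·1.105713+3/4·4.613525≈6.963562; next y=1/2·(-3.828369)+3/4·6.963562≈3.308487
n=4: y≈3.308487, sp=-1, e=sp−y≈-4.308487; I≈-3.202774, D=e−e_prev≈-7.136856; u=3/4·(-4.308487)+5/4·(-3.202774)+3/4·(-7.136856)≈-12.587475; next y=1/2·3.308487+3/4·(-12.587475)≈-7.786363
n=5: y≈-7.786363, sp=-1, e=sp−y≈6.786363; I≈3.583589, D=e−e_prev≈11.094850; u=3/4·6.786363+5/4·3.583589+3/4·11.094850≈17.890395; next y=1/2·(-7.786363)+3/4·17.890395≈9.524615
n=6: y≈9.524615, sp=-1, e=sp−y≈-10.524615; I≈-6.941026, D=e−e_prev≈-17.310978; u=3/4·(-10.524615)+5/4·(-6.941026)+3/4·(-17.310978)≈-29.552977; next y=1/2·9.524615+3/4·(-29.552977)≈-17.402425
n=7: y≈-17.402425, sp=-1, e=sp−y≈16.402425; I≈9.461399, D=e−e_prev≈26.927040; u=3/4·16.402425+5/4·9.461399+3/4·26.927040≈44.323848; next y=1/2·(-17.402425)+3/4·44.323848≈24.541673
n=8: y≈24.541673, sp=-1, e=sp−y≈-25.541673; I≈-16.080274, D=e−e_prev≈-41.944099; u=3/4·(-25.541673)+5/4·(-16.080274)+3/4·(-41.944099)≈-70.714672; next y=1/2·24.541673+3/4·(-70.714672)≈-40.765167
n=9: y≈-40.765167, sp=-1, e=sp−y≈39.765167; I≈23.684893, D=e−e_prev≈65.306841; u=3/4·39.765167+5/4·23.684893+3/4·65.306841≈108.410122; next y=1/2·(-40.765167)+3/4·108.410122≈60.925008

0 -1 -2.750 0.000
1 -1 2.422 -2.063
2 -1 -5.628 0.785
3 -1 6.964 -3.828
4 -1 -12.587 3.308
5 -1 17.890 -7.786
6 -1 -29.553 9.525
7 -1 44.324 -17.402
8 -1 -70.715 24.542
9 -1 108.410 -40.765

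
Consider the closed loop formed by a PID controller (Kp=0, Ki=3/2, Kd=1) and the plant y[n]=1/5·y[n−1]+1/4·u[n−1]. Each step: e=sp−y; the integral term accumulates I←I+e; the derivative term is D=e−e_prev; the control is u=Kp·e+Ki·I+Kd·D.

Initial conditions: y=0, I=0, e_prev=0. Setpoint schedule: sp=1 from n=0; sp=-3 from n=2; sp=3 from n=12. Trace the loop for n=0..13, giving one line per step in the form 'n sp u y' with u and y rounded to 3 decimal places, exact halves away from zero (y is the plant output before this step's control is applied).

0 1 2.500 0.000
1 1 1.438 0.625
2 -3 -7.023 0.484
3 -3 -3.032 -1.659
4 -3 -8.610 -1.090
5 -3 -7.705 -2.370
6 -3 -9.855 -2.400
7 -3 -9.426 -2.944
8 -3 -10.050 -2.945
9 -3 -9.743 -3.102
10 -3 -9.861 -3.056
11 -3 -9.680 -3.076
12 3 5.311 -3.035
13 3 -0.985 0.721

(exact arithmetic carried between steps; '≈' marks a value shown rounded to 6 d.p. or computed from one; I and e_prev carry over from the previous line; the table rounds u and y to 3 d.p., halves away from zero)
n=0: y=0, sp=1, e=sp−y=1; I=1, D=e−e_prev=1; u=0·1+3/2·1+1·1=2.5; next y=1/5·0+1/4·2.5=0.625
n=1: y=0.625, sp=1, e=sp−y=0.375; I=1.375, D=e−e_prev=-0.625; u=0·0.375+3/2·1.375+1·(-0.625)=1.4375; next y=1/5·0.625+1/4·1.4375=0.484375
n=2: y=0.484375, sp=-3, e=sp−y=-3.484375; I=-2.109375, D=e−e_prev=-3.859375; u=0·(-3.484375)+3/2·(-2.109375)+1·(-3.859375)≈-7.023438; next y=1/5·0.484375+1/4·(-7.023438)≈-1.658984
n=3: y≈-1.658984, sp=-3, e=sp−y≈-1.341016; I≈-3.450391, D=e−e_prev≈2.143359; u=0·(-1.341016)+3/2·(-3.450391)+1·2.143359≈-3.032227; next y=1/5·(-1.658984)+1/4·(-3.032227)≈-1.089854
n=4: y≈-1.089854, sp=-3, e=sp−y≈-1.910146; I≈-5.360537, D=e−e_prev≈-0.569131; u=0·(-1.910146)+3/2·(-5.360537)+1·(-0.569131)≈-8.609937; next y=1/5·(-1.089854)+1/4·(-8.609937)≈-2.370455
n=5: y≈-2.370455, sp=-3, e=sp−y≈-0.629545; I≈-5.990082, D=e−e_prev≈1.280601; u=0·(-0.629545)+3/2·(-5.990082)+1·1.280601≈-7.704522; next y=1/5·(-2.370455)+1/4·(-7.704522)≈-2.400221
n=6: y≈-2.400221, sp=-3, e=sp−y≈-0.599779; I≈-6.589861, D=e−e_prev≈0.029767; u=0·(-0.599779)+3/2·(-6.589861)+1·0.029767≈-9.855025; next y=1/5·(-2.400221)+1/4·(-9.855025)≈-2.943800
n=7: y≈-2.943800, sp=-3, e=sp−y≈-0.056200; I≈-6.646060, D=e−e_prev≈0.543579; u=0·(-0.056200)+3/2·(-6.646060)+1·0.543579≈-9.425512; next y=1/5·(-2.943800)+1/4·(-9.425512)≈-2.945138
n=8: y≈-2.945138, sp=-3, e=sp−y≈-0.054862; I≈-6.700922, D=e−e_prev≈0.001338; u=0·(-0.054862)+3/2·(-6.700922)+1·0.001338≈-10.050046; next y=1/5·(-2.945138)+1/4·(-10.050046)≈-3.101539
n=9: y≈-3.101539, sp=-3, e=sp−y≈0.101539; I≈-6.599383, D=e−e_prev≈0.156401; u=0·0.101539+3/2·(-6.599383)+1·0.156401≈-9.742674; next y=1/5·(-3.101539)+1/4·(-9.742674)≈-3.055976
n=10: y≈-3.055976, sp=-3, e=sp−y≈0.055976; I≈-6.543407, D=e−e_prev≈-0.045563; u=0·0.055976+3/2·(-6.543407)+1·(-0.045563)≈-9.860673; next y=1/5·(-3.055976)+1/4·(-9.860673)≈-3.076364
n=11: y≈-3.076364, sp=-3, e=sp−y≈0.076364; I≈-6.467043, D=e−e_prev≈0.020387; u=0·0.076364+3/2·(-6.467043)+1·0.020387≈-9.680178; next y=1/5·(-3.076364)+1/4·(-9.680178)≈-3.035317
n=12: y≈-3.035317, sp=3, e=sp−y≈6.035317; I≈-0.431726, D=e−e_prev≈5.958954; u=0·6.035317+3/2·(-0.431726)+1·5.958954≈5.311364; next y=1/5·(-3.035317)+1/4·5.311364≈0.720778
n=13: y≈0.720778, sp=3, e=sp−y≈2.279222; I≈1.847496, D=e−e_prev≈-3.756095; u=0·2.279222+3/2·1.847496+1·(-3.756095)≈-0.984851; next y=1/5·0.720778+1/4·(-0.984851)≈-0.102057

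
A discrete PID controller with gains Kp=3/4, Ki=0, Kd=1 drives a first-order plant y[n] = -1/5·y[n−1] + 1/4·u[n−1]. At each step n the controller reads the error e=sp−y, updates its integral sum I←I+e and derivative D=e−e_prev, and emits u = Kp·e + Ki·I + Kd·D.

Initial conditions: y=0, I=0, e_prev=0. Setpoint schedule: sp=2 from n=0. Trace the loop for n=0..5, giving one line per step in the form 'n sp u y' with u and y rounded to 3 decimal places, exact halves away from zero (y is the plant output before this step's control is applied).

0 2 3.500 0.000
1 2 -0.031 0.875
2 2 2.695 -0.183
3 2 0.074 0.710
4 2 2.426 -0.124
5 2 0.272 0.631

(exact arithmetic carried between steps; '≈' marks a value shown rounded to 6 d.p. or computed from one; I and e_prev carry over from the previous line; the table rounds u and y to 3 d.p., halves away from zero)
n=0: y=0, sp=2, e=sp−y=2; I=2, D=e−e_prev=2; u=3/4·2+0·2+1·2=3.5; next y=-1/5·0+1/4·3.5=0.875
n=1: y=0.875, sp=2, e=sp−y=1.125; I=3.125, D=e−e_prev=-0.875; u=3/4·1.125+0·3.125+1·(-0.875)=-0.03125; next y=-1/5·0.875+1/4·(-0.03125)≈-0.182813
n=2: y≈-0.182813, sp=2, e=sp−y≈2.182813; I≈5.307813, D=e−e_prev≈1.057813; u=3/4·2.182813+0·5.307813+1·1.057813≈2.694922; next y=-1/5·(-0.182813)+1/4·2.694922≈0.710293
n=3: y≈0.710293, sp=2, e=sp−y≈1.289707; I≈6.597520, D=e−e_prev≈-0.893105; u=3/4·1.289707+0·6.597520+1·(-0.893105)≈0.074175; next y=-1/5·0.710293+1/4·0.074175≈-0.123515
n=4: y≈-0.123515, sp=2, e=sp−y≈2.123515; I≈8.721034, D=e−e_prev≈0.833808; u=3/4·2.123515+0·8.721034+1·0.833808≈2.426444; next y=-1/5·(-0.123515)+1/4·2.426444≈0.631314
n=5: y≈0.631314, sp=2, e=sp−y≈1.368686; I≈10.089720, D=e−e_prev≈-0.754829; u=3/4·1.368686+0·10.089720+1·(-0.754829)≈0.271686; next y=-1/5·0.631314+1/4·0.271686≈-0.058341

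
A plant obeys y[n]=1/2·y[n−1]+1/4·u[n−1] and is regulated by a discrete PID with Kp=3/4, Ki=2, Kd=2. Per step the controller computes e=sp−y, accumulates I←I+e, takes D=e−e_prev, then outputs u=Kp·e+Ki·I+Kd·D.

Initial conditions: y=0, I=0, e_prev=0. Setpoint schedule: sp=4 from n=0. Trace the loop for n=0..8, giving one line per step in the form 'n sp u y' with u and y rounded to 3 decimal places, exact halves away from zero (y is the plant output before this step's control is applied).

0 4 19.000 0.000
1 4 -3.563 4.750
2 4 19.949 1.484
3 4 -1.715 5.729
4 4 18.960 2.436
5 4 -1.229 5.958
6 4 17.509 2.672
7 4 -0.853 5.713
8 4 16.385 2.643

(exact arithmetic carried between steps; '≈' marks a value shown rounded to 6 d.p. or computed from one; I and e_prev carry over from the previous line; the table rounds u and y to 3 d.p., halves away from zero)
n=0: y=0, sp=4, e=sp−y=4; I=4, D=e−e_prev=4; u=3/4·4+2·4+2·4=19; next y=1/2·0+1/4·19=4.75
n=1: y=4.75, sp=4, e=sp−y=-0.75; I=3.25, D=e−e_prev=-4.75; u=3/4·(-0.75)+2·3.25+2·(-4.75)=-3.5625; next y=1/2·4.75+1/4·(-3.5625)=1.484375
n=2: y=1.484375, sp=4, e=sp−y=2.515625; I=5.765625, D=e−e_prev=3.265625; u=3/4·2.515625+2·5.765625+2·3.265625≈19.949219; next y=1/2·1.484375+1/4·19.949219≈5.729492
n=3: y≈5.729492, sp=4, e=sp−y≈-1.729492; I≈4.036133, D=e−e_prev≈-4.245117; u=3/4·(-1.729492)+2·4.036133+2·(-4.245117)≈-1.715088; next y=1/2·5.729492+1/4·(-1.715088)≈2.435974
n=4: y≈2.435974, sp=4, e=sp−y≈1.564026; I≈5.600159, D=e−e_prev≈3.293518; u=3/4·1.564026+2·5.600159+2·3.293518≈18.960373; next y=1/2·2.435974+1/4·18.960373≈5.958080
n=5: y≈5.958080, sp=4, e=sp−y≈-1.958080; I≈3.642078, D=e−e_prev≈-3.522106; u=3/4·(-1.958080)+2·3.642078+2·(-3.522106)≈-1.228616; next y=1/2·5.958080+1/4·(-1.228616)≈2.671886
n=6: y≈2.671886, sp=4, e=sp−y≈1.328114; I≈4.970192, D=e−e_prev≈3.286194; u=3/4·1.328114+2·4.970192+2·3.286194≈17.508858; next y=1/2·2.671886+1/4·17.508858≈5.713158
n=7: y≈5.713158, sp=4, e=sp−y≈-1.713158; I≈3.257035, D=e−e_prev≈-3.041271; u=3/4·(-1.713158)+2·3.257035+2·(-3.041271)≈-0.853342; next y=1/2·5.713158+1/4·(-0.853342)≈2.643243
n=8: y≈2.643243, sp=4, e=sp−y≈1.356757; I≈4.613791, D=e−e_prev≈3.069914; u=3/4·1.356757+2·4.613791+2·3.069914≈16.384978; next y=1/2·2.643243+1/4·16.384978≈5.417866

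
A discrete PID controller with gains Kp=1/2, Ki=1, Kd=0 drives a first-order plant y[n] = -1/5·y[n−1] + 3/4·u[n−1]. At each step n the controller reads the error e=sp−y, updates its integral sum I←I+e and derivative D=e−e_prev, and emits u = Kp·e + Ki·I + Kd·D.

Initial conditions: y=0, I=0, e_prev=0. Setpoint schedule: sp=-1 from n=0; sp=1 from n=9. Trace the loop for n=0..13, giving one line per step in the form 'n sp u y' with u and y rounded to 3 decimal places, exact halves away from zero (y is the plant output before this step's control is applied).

(exact arithmetic carried between steps; '≈' marks a value shown rounded to 6 d.p. or computed from one; I and e_prev carry over from the previous line; the table rounds u and y to 3 d.p., halves away from zero)
n=0: y=0, sp=-1, e=sp−y=-1; I=-1, D=e−e_prev=-1; u=1/2·(-1)+1·(-1)+0·(-1)=-1.5; next y=-1/5·0+3/4·(-1.5)=-1.125
n=1: y=-1.125, sp=-1, e=sp−y=0.125; I=-0.875, D=e−e_prev=1.125; u=1/2·0.125+1·(-0.875)+0·1.125=-0.8125; next y=-1/5·(-1.125)+3/4·(-0.8125)=-0.384375
n=2: y=-0.384375, sp=-1, e=sp−y=-0.615625; I=-1.490625, D=e−e_prev=-0.740625; u=1/2·(-0.615625)+1·(-1.490625)+0·(-0.740625)≈-1.798438; next y=-1/5·(-0.384375)+3/4·(-1.798438)≈-1.271953
n=3: y≈-1.271953, sp=-1, e=sp−y≈0.271953; I≈-1.218672, D=e−e_prev≈0.887578; u=1/2·0.271953+1·(-1.218672)+0·0.887578≈-1.082695; next y=-1/5·(-1.271953)+3/4·(-1.082695)≈-0.557631
n=4: y≈-0.557631, sp=-1, e=sp−y≈-0.442369; I≈-1.661041, D=e−e_prev≈-0.714322; u=1/2·(-0.442369)+1·(-1.661041)+0·(-0.714322)≈-1.882226; next y=-1/5·(-0.557631)+3/4·(-1.882226)≈-1.300143
n=5: y≈-1.300143, sp=-1, e=sp−y≈0.300143; I≈-1.360898, D=e−e_prev≈0.742512; u=1/2·0.300143+1·(-1.360898)+0·0.742512≈-1.210826; next y=-1/5·(-1.300143)+3/4·(-1.210826)≈-0.648091
n=6: y≈-0.648091, sp=-1, e=sp−y≈-0.351909; I≈-1.712807, D=e−e_prev≈-0.652052; u=1/2·(-0.351909)+1·(-1.712807)+0·(-0.652052)≈-1.888761; next y=-1/5·(-0.648091)+3/4·(-1.888761)≈-1.286953
n=7: y≈-1.286953, sp=-1, e=sp−y≈0.286953; I≈-1.425854, D=e−e_prev≈0.638861; u=1/2·0.286953+1·(-1.425854)+0·0.638861≈-1.282378; next y=-1/5·(-1.286953)+3/4·(-1.282378)≈-0.704393
n=8: y≈-0.704393, sp=-1, e=sp−y≈-0.295607; I≈-1.721461, D=e−e_prev≈-0.582560; u=1/2·(-0.295607)+1·(-1.721461)+0·(-0.582560)≈-1.869265; next y=-1/5·(-0.704393)+3/4·(-1.869265)≈-1.261070
n=9: y≈-1.261070, sp=1, e=sp−y≈2.261070; I≈0.539609, D=e−e_prev≈2.556677; u=1/2·2.261070+1·0.539609+0·2.556677≈1.670144; next y=-1/5·(-1.261070)+3/4·1.670144≈1.504822
n=10: y≈1.504822, sp=1, e=sp−y≈-0.504822; I≈0.034787, D=e−e_prev≈-2.765892; u=1/2·(-0.504822)+1·0.034787+0·(-2.765892)≈-0.217624; next y=-1/5·1.504822+3/4·(-0.217624)≈-0.464182
n=11: y≈-0.464182, sp=1, e=sp−y≈1.464182; I≈1.498969, D=e−e_prev≈1.969004; u=1/2·1.464182+1·1.498969+0·1.969004≈2.231060; next y=-1/5·(-0.464182)+3/4·2.231060≈1.766132
n=12: y≈1.766132, sp=1, e=sp−y≈-0.766132; I≈0.732837, D=e−e_prev≈-2.230314; u=1/2·(-0.766132)+1·0.732837+0·(-2.230314)≈0.349772; next y=-1/5·1.766132+3/4·0.349772≈-0.090898
n=13: y≈-0.090898, sp=1, e=sp−y≈1.090898; I≈1.823735, D=e−e_prev≈1.857030; u=1/2·1.090898+1·1.823735+0·1.857030≈2.369184; next y=-1/5·(-0.090898)+3/4·2.369184≈1.795068

0 -1 -1.500 0.000
1 -1 -0.813 -1.125
2 -1 -1.798 -0.384
3 -1 -1.083 -1.272
4 -1 -1.882 -0.558
5 -1 -1.211 -1.300
6 -1 -1.889 -0.648
7 -1 -1.282 -1.287
8 -1 -1.869 -0.704
9 1 1.670 -1.261
10 1 -0.218 1.505
11 1 2.231 -0.464
12 1 0.350 1.766
13 1 2.369 -0.091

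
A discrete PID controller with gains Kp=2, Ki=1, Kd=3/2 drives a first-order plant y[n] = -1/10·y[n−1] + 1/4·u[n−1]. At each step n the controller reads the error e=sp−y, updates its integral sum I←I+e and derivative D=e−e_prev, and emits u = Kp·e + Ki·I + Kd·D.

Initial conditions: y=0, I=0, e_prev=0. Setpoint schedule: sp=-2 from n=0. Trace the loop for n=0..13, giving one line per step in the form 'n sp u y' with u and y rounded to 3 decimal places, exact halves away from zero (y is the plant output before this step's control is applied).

(exact arithmetic carried between steps; '≈' marks a value shown rounded to 6 d.p. or computed from one; I and e_prev carry over from the previous line; the table rounds u and y to 3 d.p., halves away from zero)
n=0: y=0, sp=-2, e=sp−y=-2; I=-2, D=e−e_prev=-2; u=2·(-2)+1·(-2)+3/2·(-2)=-9; next y=-1/10·0+1/4·(-9)=-2.25
n=1: y=-2.25, sp=-2, e=sp−y=0.25; I=-1.75, D=e−e_prev=2.25; u=2·0.25+1·(-1.75)+3/2·2.25=2.125; next y=-1/10·(-2.25)+1/4·2.125=0.75625
n=2: y=0.75625, sp=-2, e=sp−y=-2.75625; I=-4.50625, D=e−e_prev=-3.00625; u=2·(-2.75625)+1·(-4.50625)+3/2·(-3.00625)=-14.528125; next y=-1/10·0.75625+1/4·(-14.528125)≈-3.707656
n=3: y≈-3.707656, sp=-2, e=sp−y≈1.707656; I≈-2.798594, D=e−e_prev≈4.463906; u=2·1.707656+1·(-2.798594)+3/2·4.463906≈7.312578; next y=-1/10·(-3.707656)+1/4·7.312578≈2.198910
n=4: y≈2.198910, sp=-2, e=sp−y≈-4.198910; I≈-6.997504, D=e−e_prev≈-5.906566; u=2·(-4.198910)+1·(-6.997504)+3/2·(-5.906566)≈-24.255174; next y=-1/10·2.198910+1/4·(-24.255174)≈-6.283684
n=5: y≈-6.283684, sp=-2, e=sp−y≈4.283684; I≈-2.713819, D=e−e_prev≈8.482595; u=2·4.283684+1·(-2.713819)+3/2·8.482595≈18.577441; next y=-1/10·(-6.283684)+1/4·18.577441≈5.272729
n=6: y≈5.272729, sp=-2, e=sp−y≈-7.272729; I≈-9.986548, D=e−e_prev≈-11.556413; u=2·(-7.272729)+1·(-9.986548)+3/2·(-11.556413)≈-41.866626; next y=-1/10·5.272729+1/4·(-41.866626)≈-10.993929
n=7: y≈-10.993929, sp=-2, e=sp−y≈8.993929; I≈-0.992619, D=e−e_prev≈16.266658; u=2·8.993929+1·(-0.992619)+3/2·16.266658≈41.395227; next y=-1/10·(-10.993929)+1/4·41.395227≈11.448200
n=8: y≈11.448200, sp=-2, e=sp−y≈-13.448200; I≈-14.440819, D=e−e_prev≈-22.442129; u=2·(-13.448200)+1·(-14.440819)+3/2·(-22.442129)≈-75.000411; next y=-1/10·11.448200+1/4·(-75.000411)≈-19.894923
n=9: y≈-19.894923, sp=-2, e=sp−y≈17.894923; I≈3.454104, D=e−e_prev≈31.343122; u=2·17.894923+1·3.454104+3/2·31.343122≈86.258634; next y=-1/10·(-19.894923)+1/4·86.258634≈23.554151
n=10: y≈23.554151, sp=-2, e=sp−y≈-25.554151; I≈-22.100046, D=e−e_prev≈-43.449074; u=2·(-25.554151)+1·(-22.100046)+3/2·(-43.449074)≈-138.381958; next y=-1/10·23.554151+1/4·(-138.381958)≈-36.950905
n=11: y≈-36.950905, sp=-2, e=sp−y≈34.950905; I≈12.850858, D=e−e_prev≈60.505055; u=2·34.950905+1·12.850858+3/2·60.505055≈173.510250; next y=-1/10·(-36.950905)+1/4·173.510250≈47.072653
n=12: y≈47.072653, sp=-2, e=sp−y≈-49.072653; I≈-36.221795, D=e−e_prev≈-84.023558; u=2·(-49.072653)+1·(-36.221795)+3/2·(-84.023558)≈-260.402437; next y=-1/10·47.072653+1/4·(-260.402437)≈-69.807875
n=13: y≈-69.807875, sp=-2, e=sp−y≈67.807875; I≈31.586080, D=e−e_prev≈116.880528; u=2·67.807875+1·31.586080+3/2·116.880528≈342.522621; next y=-1/10·(-69.807875)+1/4·342.522621≈92.611443

0 -2 -9.000 0.000
1 -2 2.125 -2.250
2 -2 -14.528 0.756
3 -2 7.313 -3.708
4 -2 -24.255 2.199
5 -2 18.577 -6.284
6 -2 -41.867 5.273
7 -2 41.395 -10.994
8 -2 -75.000 11.448
9 -2 86.259 -19.895
10 -2 -138.382 23.554
11 -2 173.510 -36.951
12 -2 -260.402 47.073
13 -2 342.523 -69.808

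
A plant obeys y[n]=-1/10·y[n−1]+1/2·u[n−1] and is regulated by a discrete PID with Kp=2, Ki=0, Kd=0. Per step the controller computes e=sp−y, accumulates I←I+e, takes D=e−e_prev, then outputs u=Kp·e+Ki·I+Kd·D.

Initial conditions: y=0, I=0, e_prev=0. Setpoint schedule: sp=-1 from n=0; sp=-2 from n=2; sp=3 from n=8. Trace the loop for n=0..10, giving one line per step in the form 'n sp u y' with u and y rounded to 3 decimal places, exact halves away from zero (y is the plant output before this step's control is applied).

0 -1 -2.000 0.000
1 -1 0.000 -1.000
2 -2 -4.200 0.100
3 -2 0.220 -2.110
4 -2 -4.642 0.321
5 -2 0.706 -2.353
6 -2 -5.177 0.588
7 -2 1.295 -2.647
8 3 4.176 0.912
9 3 2.006 1.997
10 3 4.393 0.803

(exact arithmetic carried between steps; '≈' marks a value shown rounded to 6 d.p. or computed from one; I and e_prev carry over from the previous line; the table rounds u and y to 3 d.p., halves away from zero)
n=0: y=0, sp=-1, e=sp−y=-1; I=-1, D=e−e_prev=-1; u=2·(-1)+0·(-1)+0·(-1)=-2; next y=-1/10·0+1/2·(-2)=-1
n=1: y=-1, sp=-1, e=sp−y=0; I=-1, D=e−e_prev=1; u=2·0+0·(-1)+0·1=0; next y=-1/10·(-1)+1/2·0=0.1
n=2: y=0.1, sp=-2, e=sp−y=-2.1; I=-3.1, D=e−e_prev=-2.1; u=2·(-2.1)+0·(-3.1)+0·(-2.1)=-4.2; next y=-1/10·0.1+1/2·(-4.2)=-2.11
n=3: y=-2.11, sp=-2, e=sp−y=0.11; I=-2.99, D=e−e_prev=2.21; u=2·0.11+0·(-2.99)+0·2.21=0.22; next y=-1/10·(-2.11)+1/2·0.22=0.321
n=4: y=0.321, sp=-2, e=sp−y=-2.321; I=-5.311, D=e−e_prev=-2.431; u=2·(-2.321)+0·(-5.311)+0·(-2.431)=-4.642; next y=-1/10·0.321+1/2·(-4.642)=-2.3531
n=5: y=-2.3531, sp=-2, e=sp−y=0.3531; I=-4.9579, D=e−e_prev=2.6741; u=2·0.3531+0·(-4.9579)+0·2.6741=0.7062; next y=-1/10·(-2.3531)+1/2·0.7062=0.58841
n=6: y=0.58841, sp=-2, e=sp−y=-2.58841; I=-7.54631, D=e−e_prev=-2.94151; u=2·(-2.58841)+0·(-7.54631)+0·(-2.94151)=-5.17682; next y=-1/10·0.58841+1/2·(-5.17682)=-2.647251
n=7: y=-2.647251, sp=-2, e=sp−y=0.647251; I=-6.899059, D=e−e_prev=3.235661; u=2·0.647251+0·(-6.899059)+0·3.235661=1.294502; next y=-1/10·(-2.647251)+1/2·1.294502≈0.911976
n=8: y≈0.911976, sp=3, e=sp−y≈2.088024; I≈-4.811035, D=e−e_prev≈1.440773; u=2·2.088024+0·(-4.811035)+0·1.440773≈4.176048; next y=-1/10·0.911976+1/2·4.176048≈1.996826
n=9: y≈1.996826, sp=3, e=sp−y≈1.003174; I≈-3.807861, D=e−e_prev≈-1.084850; u=2·1.003174+0·(-3.807861)+0·(-1.084850)≈2.006347; next y=-1/10·1.996826+1/2·2.006347≈0.803491
n=10: y≈0.803491, sp=3, e=sp−y≈2.196509; I≈-1.611352, D=e−e_prev≈1.193335; u=2·2.196509+0·(-1.611352)+0·1.193335≈4.393018; next y=-1/10·0.803491+1/2·4.393018≈2.116160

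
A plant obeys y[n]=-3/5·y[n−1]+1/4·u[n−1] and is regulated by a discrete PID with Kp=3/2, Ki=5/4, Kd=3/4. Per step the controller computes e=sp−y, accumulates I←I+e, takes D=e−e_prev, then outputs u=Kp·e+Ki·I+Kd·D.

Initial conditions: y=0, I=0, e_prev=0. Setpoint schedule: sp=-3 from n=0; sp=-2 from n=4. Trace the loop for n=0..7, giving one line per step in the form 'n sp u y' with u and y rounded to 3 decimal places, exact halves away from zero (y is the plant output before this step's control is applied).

0 -3 -10.500 0.000
1 -3 -2.813 -2.625
2 -3 -17.489 0.872
3 -3 0.479 -4.895
4 -2 -25.811 3.057
5 -2 12.786 -8.287
6 -2 -45.457 8.169
7 -2 39.693 -16.266

(exact arithmetic carried between steps; '≈' marks a value shown rounded to 6 d.p. or computed from one; I and e_prev carry over from the previous line; the table rounds u and y to 3 d.p., halves away from zero)
n=0: y=0, sp=-3, e=sp−y=-3; I=-3, D=e−e_prev=-3; u=3/2·(-3)+5/4·(-3)+3/4·(-3)=-10.5; next y=-3/5·0+1/4·(-10.5)=-2.625
n=1: y=-2.625, sp=-3, e=sp−y=-0.375; I=-3.375, D=e−e_prev=2.625; u=3/2·(-0.375)+5/4·(-3.375)+3/4·2.625=-2.8125; next y=-3/5·(-2.625)+1/4·(-2.8125)=0.871875
n=2: y=0.871875, sp=-3, e=sp−y=-3.871875; I=-7.246875, D=e−e_prev=-3.496875; u=3/2·(-3.871875)+5/4·(-7.246875)+3/4·(-3.496875)≈-17.489063; next y=-3/5·0.871875+1/4·(-17.489063)≈-4.895391
n=3: y≈-4.895391, sp=-3, e=sp−y≈1.895391; I≈-5.351484, D=e−e_prev≈5.767266; u=3/2·1.895391+5/4·(-5.351484)+3/4·5.767266≈0.479180; next y=-3/5·(-4.895391)+1/4·0.479180≈3.057029
n=4: y≈3.057029, sp=-2, e=sp−y≈-5.057029; I≈-10.408514, D=e−e_prev≈-6.952420; u=3/2·(-5.057029)+5/4·(-10.408514)+3/4·(-6.952420)≈-25.810501; next y=-3/5·3.057029+1/4·(-25.810501)≈-8.286843
n=5: y≈-8.286843, sp=-2, e=sp−y≈6.286843; I≈-4.121671, D=e−e_prev≈11.343872; u=3/2·6.286843+5/4·(-4.121671)+3/4·11.343872≈12.786080; next y=-3/5·(-8.286843)+1/4·12.786080≈8.168626
n=6: y≈8.168626, sp=-2, e=sp−y≈-10.168626; I≈-14.290296, D=e−e_prev≈-16.455468; u=3/2·(-10.168626)+5/4·(-14.290296)+3/4·(-16.455468)≈-45.457410; next y=-3/5·8.168626+1/4·(-45.457410)≈-16.265528
n=7: y≈-16.265528, sp=-2, e=sp−y≈14.265528; I≈-0.024769, D=e−e_prev≈24.434154; u=3/2·14.265528+5/4·(-0.024769)+3/4·24.434154≈39.692947; next y=-3/5·(-16.265528)+1/4·39.692947≈19.682553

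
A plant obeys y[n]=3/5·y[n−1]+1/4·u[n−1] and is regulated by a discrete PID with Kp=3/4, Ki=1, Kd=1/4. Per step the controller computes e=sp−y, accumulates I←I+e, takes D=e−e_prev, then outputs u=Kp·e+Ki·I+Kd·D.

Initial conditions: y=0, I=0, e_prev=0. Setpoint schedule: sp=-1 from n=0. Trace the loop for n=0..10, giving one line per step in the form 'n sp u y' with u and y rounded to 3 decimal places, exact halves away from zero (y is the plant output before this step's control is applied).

0 -1 -2.000 0.000
1 -1 -1.750 -0.500
2 -1 -1.900 -0.738
3 -1 -1.862 -0.918
4 -1 -1.792 -1.016
5 -1 -1.718 -1.058
6 -1 -1.658 -1.064
7 -1 -1.618 -1.053
8 -1 -1.595 -1.036
9 -1 -1.586 -1.021
10 -1 -1.585 -1.009

(exact arithmetic carried between steps; '≈' marks a value shown rounded to 6 d.p. or computed from one; I and e_prev carry over from the previous line; the table rounds u and y to 3 d.p., halves away from zero)
n=0: y=0, sp=-1, e=sp−y=-1; I=-1, D=e−e_prev=-1; u=3/4·(-1)+1·(-1)+1/4·(-1)=-2; next y=3/5·0+1/4·(-2)=-0.5
n=1: y=-0.5, sp=-1, e=sp−y=-0.5; I=-1.5, D=e−e_prev=0.5; u=3/4·(-0.5)+1·(-1.5)+1/4·0.5=-1.75; next y=3/5·(-0.5)+1/4·(-1.75)=-0.7375
n=2: y=-0.7375, sp=-1, e=sp−y=-0.2625; I=-1.7625, D=e−e_prev=0.2375; u=3/4·(-0.2625)+1·(-1.7625)+1/4·0.2375=-1.9; next y=3/5·(-0.7375)+1/4·(-1.9)=-0.9175
n=3: y=-0.9175, sp=-1, e=sp−y=-0.0825; I=-1.845, D=e−e_prev=0.18; u=3/4·(-0.0825)+1·(-1.845)+1/4·0.18=-1.861875; next y=3/5·(-0.9175)+1/4·(-1.861875)≈-1.015969
n=4: y≈-1.015969, sp=-1, e=sp−y≈0.015969; I≈-1.829031, D=e−e_prev≈0.098469; u=3/4·0.015969+1·(-1.829031)+1/4·0.098469≈-1.792438; next y=3/5·(-1.015969)+1/4·(-1.792438)≈-1.057691
n=5: y≈-1.057691, sp=-1, e=sp−y≈0.057691; I≈-1.771341, D=e−e_prev≈0.041722; u=3/4·0.057691+1·(-1.771341)+1/4·0.041722≈-1.717642; next y=3/5·(-1.057691)+1/4·(-1.717642)≈-1.064025
n=6: y≈-1.064025, sp=-1, e=sp−y≈0.064025; I≈-1.707316, D=e−e_prev≈0.006334; u=3/4·0.064025+1·(-1.707316)+1/4·0.006334≈-1.657713; next y=3/5·(-1.064025)+1/4·(-1.657713)≈-1.052843
n=7: y≈-1.052843, sp=-1, e=sp−y≈0.052843; I≈-1.654472, D=e−e_prev≈-0.011182; u=3/4·0.052843+1·(-1.654472)+1/4·(-0.011182)≈-1.617635; next y=3/5·(-1.052843)+1/4·(-1.617635)≈-1.036115
n=8: y≈-1.036115, sp=-1, e=sp−y≈0.036115; I≈-1.618358, D=e−e_prev≈-0.016728; u=3/4·0.036115+1·(-1.618358)+1/4·(-0.016728)≈-1.595454; next y=3/5·(-1.036115)+1/4·(-1.595454)≈-1.020532
n=9: y≈-1.020532, sp=-1, e=sp−y≈0.020532; I≈-1.597825, D=e−e_prev≈-0.015583; u=3/4·0.020532+1·(-1.597825)+1/4·(-0.015583)≈-1.586322; next y=3/5·(-1.020532)+1/4·(-1.586322)≈-1.008900
n=10: y≈-1.008900, sp=-1, e=sp−y≈0.008900; I≈-1.588925, D=e−e_prev≈-0.011632; u=3/4·0.008900+1·(-1.588925)+1/4·(-0.011632)≈-1.585159; next y=3/5·(-1.008900)+1/4·(-1.585159)≈-1.001630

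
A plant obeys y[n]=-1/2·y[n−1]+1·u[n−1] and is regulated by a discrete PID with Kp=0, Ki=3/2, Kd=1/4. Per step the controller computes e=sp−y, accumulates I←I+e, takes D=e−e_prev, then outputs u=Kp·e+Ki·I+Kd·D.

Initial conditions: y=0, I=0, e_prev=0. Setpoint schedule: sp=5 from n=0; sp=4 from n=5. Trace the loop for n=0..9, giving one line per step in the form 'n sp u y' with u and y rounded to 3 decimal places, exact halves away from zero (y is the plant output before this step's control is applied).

(exact arithmetic carried between steps; '≈' marks a value shown rounded to 6 d.p. or computed from one; I and e_prev carry over from the previous line; the table rounds u and y to 3 d.p., halves away from zero)
n=0: y=0, sp=5, e=sp−y=5; I=5, D=e−e_prev=5; u=0·5+3/2·5+1/4·5=8.75; next y=-1/2·0+1·8.75=8.75
n=1: y=8.75, sp=5, e=sp−y=-3.75; I=1.25, D=e−e_prev=-8.75; u=0·(-3.75)+3/2·1.25+1/4·(-8.75)=-0.3125; next y=-1/2·8.75+1·(-0.3125)=-4.6875
n=2: y=-4.6875, sp=5, e=sp−y=9.6875; I=10.9375, D=e−e_prev=13.4375; u=0·9.6875+3/2·10.9375+1/4·13.4375=19.765625; next y=-1/2·(-4.6875)+1·19.765625=22.109375
n=3: y=22.109375, sp=5, e=sp−y=-17.109375; I=-6.171875, D=e−e_prev=-26.796875; u=0·(-17.109375)+3/2·(-6.171875)+1/4·(-26.796875)≈-15.957031; next y=-1/2·22.109375+1·(-15.957031)≈-27.011719
n=4: y≈-27.011719, sp=5, e=sp−y≈32.011719; I≈25.839844, D=e−e_prev≈49.121094; u=0·32.011719+3/2·25.839844+1/4·49.121094≈51.040039; next y=-1/2·(-27.011719)+1·51.040039≈64.545898
n=5: y≈64.545898, sp=4, e=sp−y≈-60.545898; I≈-34.706055, D=e−e_prev≈-92.557617; u=0·(-60.545898)+3/2·(-34.706055)+1/4·(-92.557617)≈-75.198486; next y=-1/2·64.545898+1·(-75.198486)≈-107.471436
n=6: y≈-107.471436, sp=4, e=sp−y≈111.471436; I≈76.765381, D=e−e_prev≈172.017334; u=0·111.471436+3/2·76.765381+1/4·172.017334≈158.152405; next y=-1/2·(-107.471436)+1·158.152405≈211.888123
n=7: y≈211.888123, sp=4, e=sp−y≈-207.888123; I≈-131.122742, D=e−e_prev≈-319.359558; u=0·(-207.888123)+3/2·(-131.122742)+1/4·(-319.359558)≈-276.524002; next y=-1/2·211.888123+1·(-276.524002)≈-382.468063
n=8: y≈-382.468063, sp=4, e=sp−y≈386.468063; I≈255.345322, D=e−e_prev≈594.356186; u=0·386.468063+3/2·255.345322+1/4·594.356186≈531.607029; next y=-1/2·(-382.468063)+1·531.607029≈722.841061
n=9: y≈722.841061, sp=4, e=sp−y≈-718.841061; I≈-463.495739, D=e−e_prev≈-1105.309124; u=0·(-718.841061)+3/2·(-463.495739)+1/4·(-1105.309124)≈-971.570889; next y=-1/2·722.841061+1·(-971.570889)≈-1332.991420

0 5 8.750 0.000
1 5 -0.313 8.750
2 5 19.766 -4.688
3 5 -15.957 22.109
4 5 51.040 -27.012
5 4 -75.198 64.546
6 4 158.152 -107.471
7 4 -276.524 211.888
8 4 531.607 -382.468
9 4 -971.571 722.841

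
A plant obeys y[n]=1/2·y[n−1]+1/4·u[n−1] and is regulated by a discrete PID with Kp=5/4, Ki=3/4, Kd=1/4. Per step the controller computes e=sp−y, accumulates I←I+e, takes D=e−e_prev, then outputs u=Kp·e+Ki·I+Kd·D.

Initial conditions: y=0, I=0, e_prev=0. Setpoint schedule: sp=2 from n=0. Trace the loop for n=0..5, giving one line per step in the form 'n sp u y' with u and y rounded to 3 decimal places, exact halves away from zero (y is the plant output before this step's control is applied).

0 2 4.500 0.000
1 2 2.969 1.125
2 2 3.502 1.305
3 2 3.566 1.528
4 2 3.689 1.655
5 2 3.767 1.750

(exact arithmetic carried between steps; '≈' marks a value shown rounded to 6 d.p. or computed from one; I and e_prev carry over from the previous line; the table rounds u and y to 3 d.p., halves away from zero)
n=0: y=0, sp=2, e=sp−y=2; I=2, D=e−e_prev=2; u=5/4·2+3/4·2+1/4·2=4.5; next y=1/2·0+1/4·4.5=1.125
n=1: y=1.125, sp=2, e=sp−y=0.875; I=2.875, D=e−e_prev=-1.125; u=5/4·0.875+3/4·2.875+1/4·(-1.125)=2.96875; next y=1/2·1.125+1/4·2.96875≈1.304688
n=2: y≈1.304688, sp=2, e=sp−y≈0.695313; I≈3.570313, D=e−e_prev≈-0.179688; u=5/4·0.695313+3/4·3.570313+1/4·(-0.179688)≈3.501953; next y=1/2·1.304688+1/4·3.501953≈1.527832
n=3: y≈1.527832, sp=2, e=sp−y≈0.472168; I≈4.042480, D=e−e_prev≈-0.223145; u=5/4·0.472168+3/4·4.042480+1/4·(-0.223145)≈3.566284; next y=1/2·1.527832+1/4·3.566284≈1.655487
n=4: y≈1.655487, sp=2, e=sp−y≈0.344513; I≈4.386993, D=e−e_prev≈-0.127655; u=5/4·0.344513+3/4·4.386993+1/4·(-0.127655)≈3.688972; next y=1/2·1.655487+1/4·3.688972≈1.749987
n=5: y≈1.749987, sp=2, e=sp−y≈0.250013; I≈4.637007, D=e−e_prev≈-0.094500; u=5/4·0.250013+3/4·4.637007+1/4·(-0.094500)≈3.766647; next y=1/2·1.749987+1/4·3.766647≈1.816655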